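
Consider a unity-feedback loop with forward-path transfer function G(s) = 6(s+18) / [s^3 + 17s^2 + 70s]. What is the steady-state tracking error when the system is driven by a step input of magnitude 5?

Factoring s from the denominator leaves a polynomial with constant term 70, so the system is type 1.
K_p = ∞ for a type-1 system; e_ss to a step is zero.

0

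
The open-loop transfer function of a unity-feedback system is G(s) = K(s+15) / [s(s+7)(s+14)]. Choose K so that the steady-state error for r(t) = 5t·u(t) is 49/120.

System type = 1 (one pole at s=0).
K_v = lim_{s→0} s·G(s) = K·15 / (7·14) = (15/98)·K.
e_ss = 5/K_v = 49/120 ⇒ K_v = 600/49 ⇒ K = (600/49)/(15/98) = 80.

80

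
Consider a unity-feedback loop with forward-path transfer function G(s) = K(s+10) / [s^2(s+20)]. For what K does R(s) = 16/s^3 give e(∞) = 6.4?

Two free integrators in G(s): this is a type 2 system.
K_a = lim_{s→0} s^2·G(s) = K·10 / (20) = 0.5·K.
e_ss = 16/K_a = 6.4 ⇒ K_a = 2.5 ⇒ K = 2.5/0.5 = 5.

5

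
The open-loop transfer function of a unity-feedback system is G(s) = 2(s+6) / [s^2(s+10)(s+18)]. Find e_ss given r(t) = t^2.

System type = 2 (two poles at s=0).
K_a = lim_{s→0} s^2·G(s) = 2·6 / (10·18) = 1/15.
r(t) = t^2 gives R(s) = 2/s^3.
e_ss = 2/K_a = 2/(1/15) = 30.

30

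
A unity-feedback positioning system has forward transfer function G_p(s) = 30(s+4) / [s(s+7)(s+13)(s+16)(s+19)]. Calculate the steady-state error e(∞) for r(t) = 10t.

The open loop has one pole at the origin → type 1 system.
K_v = lim_{s→0} s·G_p(s) = 30·4 / (7·13·16·19) = 15/3458.
e_ss = 10/K_v = 10/(15/3458) = 6916/3.

6916/3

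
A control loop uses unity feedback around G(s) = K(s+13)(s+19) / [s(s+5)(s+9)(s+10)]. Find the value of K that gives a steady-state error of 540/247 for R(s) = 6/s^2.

One free integrator in G(s): this is a type 1 system.
K_v = lim_{s→0} s·G(s) = K·13·19 / (5·9·10) = (247/450)·K.
e_ss = 6/K_v = 540/247 ⇒ K_v = 247/90 ⇒ K = (247/90)/(247/450) = 5.

5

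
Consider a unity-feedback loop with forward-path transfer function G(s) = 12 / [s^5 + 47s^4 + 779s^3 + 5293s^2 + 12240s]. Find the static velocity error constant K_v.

Factoring s from the denominator leaves a polynomial with constant term 12240, so the system is type 1.
K_v = lim_{s→0} s·G(s) = 12 / 12240 = 1/1020.

1/1020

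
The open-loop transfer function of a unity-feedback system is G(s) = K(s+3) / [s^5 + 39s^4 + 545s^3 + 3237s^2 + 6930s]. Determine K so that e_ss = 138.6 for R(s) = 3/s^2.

The denominator has no term below 6930s — 1 pole at s=0, type 1.
K_v = lim_{s→0} s·G(s) = K·3 / 6930 = (1/2310)·K.
e_ss = 3/K_v = 138.6 ⇒ K_v = 5/231 ⇒ K = (5/231)/(1/2310) = 50.

50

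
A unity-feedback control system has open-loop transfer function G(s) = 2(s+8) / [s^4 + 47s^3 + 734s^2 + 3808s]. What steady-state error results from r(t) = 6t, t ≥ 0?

Factoring s from the denominator leaves a polynomial with constant term 3808, so the system is type 1.
K_v = lim_{s→0} s·G(s) = 2·8 / 3808 = 1/238.
e_ss = 6/K_v = 6/(1/238) = 1428.

1428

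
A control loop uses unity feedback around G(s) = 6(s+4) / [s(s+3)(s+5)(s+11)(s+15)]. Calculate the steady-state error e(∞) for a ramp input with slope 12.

1237.5

The open loop has one pole at the origin → type 1 system.
K_v = lim_{s→0} s·G(s) = 6·4 / (3·5·11·15) = 8/825.
e_ss = 12/K_v = 12/(8/825) = 1237.5.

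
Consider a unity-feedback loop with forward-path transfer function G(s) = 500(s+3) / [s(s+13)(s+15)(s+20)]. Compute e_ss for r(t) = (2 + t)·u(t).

2.6

The open loop has one pole at the origin → type 1 system. By superposition:
  • 2: tracked with zero error.
  • t: e_ss = 1/K_v with K_v=5/13 → 2.6.
Total e_ss = 2.6.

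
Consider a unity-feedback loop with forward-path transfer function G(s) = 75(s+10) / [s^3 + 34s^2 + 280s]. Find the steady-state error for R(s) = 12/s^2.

4.48

Factoring s from the denominator leaves a polynomial with constant term 280, so the system is type 1.
K_v = lim_{s→0} s·G(s) = 75·10 / 280 = 75/28.
e_ss = 12/K_v = 12/(75/28) = 4.48.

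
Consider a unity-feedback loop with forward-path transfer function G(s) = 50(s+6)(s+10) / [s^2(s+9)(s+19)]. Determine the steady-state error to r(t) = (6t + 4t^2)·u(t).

0.456

System type = 2 (two poles at s=0). Treating each term separately:
  • 6t: tracked with zero error.
  • 4t^2: e_ss = 8/K_a with K_a=1000/57 → 0.456.
Total e_ss = 0.456.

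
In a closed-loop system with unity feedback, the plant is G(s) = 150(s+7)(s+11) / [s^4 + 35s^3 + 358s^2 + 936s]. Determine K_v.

1925/156

Lowest-order denominator term is 936s, so the open loop has 1 pole at the origin → type 1 system.
K_v = lim_{s→0} s·G(s) = 150·7·11 / 936 = 1925/156.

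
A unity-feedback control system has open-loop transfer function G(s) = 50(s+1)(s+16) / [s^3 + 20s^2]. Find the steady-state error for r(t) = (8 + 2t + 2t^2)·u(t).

0.1

The denominator has no term below 20s^2 — 2 poles at s=0, type 2. By superposition:
  • 8: tracked with zero error.
  • 2t: tracked with zero error.
  • 2t^2: e_ss = 4/K_a with K_a=40 → 0.1.
Total e_ss = 0.1.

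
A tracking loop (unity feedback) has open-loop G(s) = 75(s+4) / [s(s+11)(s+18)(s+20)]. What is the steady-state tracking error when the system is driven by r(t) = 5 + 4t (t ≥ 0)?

System type = 1 (one pole at s=0). By superposition:
  • 5: tracked with zero error.
  • 4t: e_ss = 4/K_v with K_v=5/66 → 52.8.
Total e_ss = 52.8.

52.8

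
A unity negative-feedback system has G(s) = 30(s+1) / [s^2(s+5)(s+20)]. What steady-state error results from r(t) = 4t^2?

Two free integrators in G(s): this is a type 2 system.
K_a = lim_{s→0} s^2·G(s) = 30·1 / (5·20) = 0.3.
r(t) = 4t^2 gives R(s) = 8/s^3.
e_ss = 8/K_a = 8/0.3 = 80/3.

80/3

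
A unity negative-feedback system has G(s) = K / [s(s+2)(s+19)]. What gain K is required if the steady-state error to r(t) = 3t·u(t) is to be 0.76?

G(s) has one factor of s in the denominator, so the system is type 1.
K_v = lim_{s→0} s·G(s) = K / (2·19) = (1/38)·K.
e_ss = 3/K_v = 0.76 ⇒ K_v = 75/19 ⇒ K = (75/19)/(1/38) = 150.

150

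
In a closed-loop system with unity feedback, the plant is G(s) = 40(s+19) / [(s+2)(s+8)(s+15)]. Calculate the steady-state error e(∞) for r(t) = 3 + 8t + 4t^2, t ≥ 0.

infinity

G(s) has no factors of s in the denominator, so the system is type 0. By superposition:
  • 3: e_ss = 3/(1+K_p) with K_p=19/6 → 0.72.
  • 8t: a type-0 system cannot track it, e_ss → ∞.
  • 4t^2: a type-0 system cannot track it, e_ss → ∞.
The unbounded component dominates.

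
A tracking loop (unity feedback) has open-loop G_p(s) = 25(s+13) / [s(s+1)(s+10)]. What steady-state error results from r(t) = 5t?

2/13

System type = 1 (one pole at s=0).
K_v = lim_{s→0} s·G_p(s) = 25·13 / (1·10) = 32.5.
e_ss = 5/K_v = 5/32.5 = 2/13.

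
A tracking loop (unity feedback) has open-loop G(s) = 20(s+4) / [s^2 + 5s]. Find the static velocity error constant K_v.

Factoring s from the denominator leaves a polynomial with constant term 5, so the system is type 1.
K_v = lim_{s→0} s·G(s) = 20·4 / 5 = 16.

16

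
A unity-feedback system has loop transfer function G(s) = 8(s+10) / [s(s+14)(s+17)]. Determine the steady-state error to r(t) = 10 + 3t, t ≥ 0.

8.925

G(s) has one factor of s in the denominator, so the system is type 1. Treating each term separately:
  • 10: tracked with zero error.
  • 3t: e_ss = 3/K_v with K_v=40/119 → 8.925.
Total e_ss = 8.925.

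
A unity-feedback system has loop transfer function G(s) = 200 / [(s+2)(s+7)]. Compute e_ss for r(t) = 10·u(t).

No free integrators in G(s): this is a type 0 system.
K_p = lim_{s→0} G(s) = 200 / (2·7) = 100/7.
e_ss = 10/(1 + K_p) = 10/(107/7) = 70/107.

70/107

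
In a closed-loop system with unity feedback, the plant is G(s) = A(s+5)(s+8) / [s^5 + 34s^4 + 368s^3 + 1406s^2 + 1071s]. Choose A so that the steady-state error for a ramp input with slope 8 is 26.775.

8

The denominator has no term below 1071s — 1 pole at s=0, type 1.
K_v = lim_{s→0} s·G(s) = A·5·8 / 1071 = (40/1071)·A.
e_ss = 8/K_v = 26.775 ⇒ K_v = 320/1071 ⇒ A = (320/1071)/(40/1071) = 8.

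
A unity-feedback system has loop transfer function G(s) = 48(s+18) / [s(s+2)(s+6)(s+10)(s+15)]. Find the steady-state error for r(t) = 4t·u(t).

25/3

One free integrator in G(s): this is a type 1 system.
K_v = lim_{s→0} s·G(s) = 48·18 / (2·6·10·15) = 0.48.
e_ss = 4/K_v = 4/0.48 = 25/3.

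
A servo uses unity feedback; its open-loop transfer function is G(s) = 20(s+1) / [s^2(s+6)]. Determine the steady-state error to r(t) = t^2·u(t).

0.6

The open loop has two poles at the origin → type 2 system.
K_a = lim_{s→0} s^2·G(s) = 20·1 / (6) = 10/3.
r(t) = t^2 gives R(s) = 2/s^3.
e_ss = 2/K_a = 2/(10/3) = 0.6.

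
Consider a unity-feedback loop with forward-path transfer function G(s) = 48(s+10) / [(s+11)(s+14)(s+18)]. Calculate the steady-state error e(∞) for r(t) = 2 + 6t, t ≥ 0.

No free integrators in G(s): this is a type 0 system. Treating each term separately:
  • 2: e_ss = 2/(1+K_p) with K_p=40/231 → 462/271.
  • 6t: a type-0 system cannot track it, e_ss → ∞.
The unbounded component dominates.

infinity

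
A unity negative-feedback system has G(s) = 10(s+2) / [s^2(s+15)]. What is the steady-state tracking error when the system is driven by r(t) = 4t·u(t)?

0

System type = 2 (two poles at s=0).
A type-2 system has K_v = ∞, so it tracks a ramp input with zero steady-state error.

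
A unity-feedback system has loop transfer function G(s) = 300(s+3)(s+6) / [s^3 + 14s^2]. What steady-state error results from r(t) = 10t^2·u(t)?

7/135

Lowest-order denominator term is 14s^2, so the open loop has 2 poles at the origin → type 2 system.
K_a = lim_{s→0} s^2·G(s) = 300·3·6 / 14 = 2700/7.
r(t) = 10t^2 gives R(s) = 20/s^3.
e_ss = 20/K_a = 20/(2700/7) = 7/135.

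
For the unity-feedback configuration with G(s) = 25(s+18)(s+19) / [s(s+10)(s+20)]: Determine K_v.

42.75

G(s) has one factor of s in the denominator, so the system is type 1.
K_v = lim_{s→0} s·G(s) = 25·18·19 / (10·20) = 42.75.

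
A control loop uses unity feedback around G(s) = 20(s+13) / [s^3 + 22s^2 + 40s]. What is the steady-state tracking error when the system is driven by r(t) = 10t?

Factoring s from the denominator leaves a polynomial with constant term 40, so the system is type 1.
K_v = lim_{s→0} s·G(s) = 20·13 / 40 = 6.5.
e_ss = 10/K_v = 10/6.5 = 20/13.

20/13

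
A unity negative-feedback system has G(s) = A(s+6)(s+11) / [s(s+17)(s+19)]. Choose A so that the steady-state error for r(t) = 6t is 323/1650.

One free integrator in G(s): this is a type 1 system.
K_v = lim_{s→0} s·G(s) = A·6·11 / (17·19) = (66/323)·A.
e_ss = 6/K_v = 323/1650 ⇒ K_v = 9900/323 ⇒ A = (9900/323)/(66/323) = 150.

150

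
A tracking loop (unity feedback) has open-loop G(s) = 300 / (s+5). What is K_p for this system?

60

G(s) has no factors of s in the denominator, so the system is type 0.
K_p = lim_{s→0} G(s) = 300 / (5) = 60.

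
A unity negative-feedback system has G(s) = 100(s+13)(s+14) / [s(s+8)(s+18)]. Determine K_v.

2275/18

G(s) has one factor of s in the denominator, so the system is type 1.
K_v = lim_{s→0} s·G(s) = 100·13·14 / (8·18) = 2275/18.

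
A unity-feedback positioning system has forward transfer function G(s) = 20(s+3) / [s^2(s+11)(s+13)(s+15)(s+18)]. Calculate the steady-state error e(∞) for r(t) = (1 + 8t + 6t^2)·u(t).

7722

System type = 2 (two poles at s=0). Taking each input component in turn:
  • 1: tracked with zero error.
  • 8t: tracked with zero error.
  • 6t^2: e_ss = 12/K_a with K_a=2/1287 → 7722.
Total e_ss = 7722.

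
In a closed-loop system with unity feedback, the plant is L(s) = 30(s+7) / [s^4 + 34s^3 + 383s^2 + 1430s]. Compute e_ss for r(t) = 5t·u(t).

715/21

Lowest-order denominator term is 1430s, so the open loop has 1 pole at the origin → type 1 system.
K_v = lim_{s→0} s·L(s) = 30·7 / 1430 = 21/143.
e_ss = 5/K_v = 5/(21/143) = 715/21.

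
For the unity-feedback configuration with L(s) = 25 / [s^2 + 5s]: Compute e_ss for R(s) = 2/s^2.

0.4

The denominator has no term below 5s — 1 pole at s=0, type 1.
K_v = lim_{s→0} s·L(s) = 25 / 5 = 5.
e_ss = 2/K_v = 2/5 = 0.4.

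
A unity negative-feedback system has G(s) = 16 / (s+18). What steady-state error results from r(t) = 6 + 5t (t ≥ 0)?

infinity

G(s) has no factors of s in the denominator, so the system is type 0. By superposition:
  • 6: e_ss = 6/(1+K_p) with K_p=8/9 → 54/17.
  • 5t: a type-0 system cannot track it, e_ss → ∞.
The unbounded component dominates.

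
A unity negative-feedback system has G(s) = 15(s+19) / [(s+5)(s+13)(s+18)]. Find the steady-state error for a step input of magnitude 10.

780/97

G(s) has no factors of s in the denominator, so the system is type 0.
K_p = lim_{s→0} G(s) = 15·19 / (5·13·18) = 19/78.
e_ss = 10/(1 + K_p) = 10/(97/78) = 780/97.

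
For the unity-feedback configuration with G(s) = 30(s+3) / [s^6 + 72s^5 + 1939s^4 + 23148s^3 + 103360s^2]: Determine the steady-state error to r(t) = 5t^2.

Lowest-order denominator term is 103360s^2, so the open loop has 2 poles at the origin → type 2 system.
K_a = lim_{s→0} s^2·G(s) = 30·3 / 103360 = 9/10336.
r(t) = 5t^2 gives R(s) = 10/s^3.
e_ss = 10/K_a = 10/(9/10336) = 103360/9.

103360/9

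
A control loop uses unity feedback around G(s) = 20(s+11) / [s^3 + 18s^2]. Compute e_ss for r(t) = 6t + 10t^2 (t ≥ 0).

Factoring s^2 from the denominator leaves a polynomial with constant term 18, so the system is type 2. By superposition:
  • 6t: tracked with zero error.
  • 10t^2: e_ss = 20/K_a with K_a=110/9 → 18/11.
Total e_ss = 18/11.

18/11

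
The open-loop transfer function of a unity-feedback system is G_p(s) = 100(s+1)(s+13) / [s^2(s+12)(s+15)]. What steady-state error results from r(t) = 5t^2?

18/13

Two free integrators in G_p(s): this is a type 2 system.
K_a = lim_{s→0} s^2·G_p(s) = 100·1·13 / (12·15) = 65/9.
r(t) = 5t^2 gives R(s) = 10/s^3.
e_ss = 10/K_a = 10/(65/9) = 18/13.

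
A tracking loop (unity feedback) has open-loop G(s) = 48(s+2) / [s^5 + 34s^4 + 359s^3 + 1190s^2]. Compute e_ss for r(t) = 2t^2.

The denominator has no term below 1190s^2 — 2 poles at s=0, type 2.
K_a = lim_{s→0} s^2·G(s) = 48·2 / 1190 = 48/595.
r(t) = 2t^2 gives R(s) = 4/s^3.
e_ss = 4/K_a = 4/(48/595) = 595/12.

595/12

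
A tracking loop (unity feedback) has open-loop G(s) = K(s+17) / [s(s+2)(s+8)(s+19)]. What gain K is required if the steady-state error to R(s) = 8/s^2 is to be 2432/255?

System type = 1 (one pole at s=0).
K_v = lim_{s→0} s·G(s) = K·17 / (2·8·19) = (17/304)·K.
e_ss = 8/K_v = 2432/255 ⇒ K_v = 255/304 ⇒ K = (255/304)/(17/304) = 15.

15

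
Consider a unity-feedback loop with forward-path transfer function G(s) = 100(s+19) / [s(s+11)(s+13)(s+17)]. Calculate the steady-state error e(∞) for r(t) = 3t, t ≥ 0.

One free integrator in G(s): this is a type 1 system.
K_v = lim_{s→0} s·G(s) = 100·19 / (11·13·17) = 1900/2431.
e_ss = 3/K_v = 3/(1900/2431) = 7293/1900.

7293/1900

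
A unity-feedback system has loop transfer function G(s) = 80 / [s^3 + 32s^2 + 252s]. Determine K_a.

0

The denominator has no term below 252s — 1 pole at s=0, type 1.
K_a = lim_{s→0} s^2·G(s) = 0 (the extra factor of s kills the finite limit).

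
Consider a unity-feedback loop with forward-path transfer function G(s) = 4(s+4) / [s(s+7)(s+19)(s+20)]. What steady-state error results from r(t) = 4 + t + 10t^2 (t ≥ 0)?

System type = 1 (one pole at s=0). Treating each term separately:
  • 4: tracked with zero error.
  • t: e_ss = 1/K_v with K_v=4/665 → 166.25.
  • 10t^2: a type-1 system cannot track it, e_ss → ∞.
The unbounded component dominates.

infinity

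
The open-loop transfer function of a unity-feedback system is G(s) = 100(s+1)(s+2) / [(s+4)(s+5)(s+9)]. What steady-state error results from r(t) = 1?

9/19

No free integrators in G(s): this is a type 0 system.
K_p = lim_{s→0} G(s) = 100·1·2 / (4·5·9) = 10/9.
e_ss = 1/(1 + K_p) = 1/(19/9) = 9/19.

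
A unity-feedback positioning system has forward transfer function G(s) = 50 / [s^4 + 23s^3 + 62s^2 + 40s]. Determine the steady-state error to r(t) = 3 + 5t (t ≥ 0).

Factoring s from the denominator leaves a polynomial with constant term 40, so the system is type 1. By superposition:
  • 3: tracked with zero error.
  • 5t: e_ss = 5/K_v with K_v=1.25 → 4.
Total e_ss = 4.

4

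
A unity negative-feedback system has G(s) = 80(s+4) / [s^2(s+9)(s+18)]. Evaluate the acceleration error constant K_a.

160/81

G(s) has two factors of s in the denominator, so the system is type 2.
K_a = lim_{s→0} s^2·G(s) = 80·4 / (9·18) = 160/81.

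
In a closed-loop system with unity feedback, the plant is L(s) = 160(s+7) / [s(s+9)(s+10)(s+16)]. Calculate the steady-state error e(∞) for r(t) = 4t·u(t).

One free integrator in L(s): this is a type 1 system.
K_v = lim_{s→0} s·L(s) = 160·7 / (9·10·16) = 7/9.
e_ss = 4/K_v = 4/(7/9) = 36/7.

36/7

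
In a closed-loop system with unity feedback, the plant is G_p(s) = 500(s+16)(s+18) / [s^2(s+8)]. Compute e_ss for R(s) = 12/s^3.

G_p(s) has two factors of s in the denominator, so the system is type 2.
K_a = lim_{s→0} s^2·G_p(s) = 500·16·18 / (8) = 18000.
r(t) = 6t^2 gives R(s) = 12/s^3.
e_ss = 12/K_a = 12/18000 = 1/1500.

1/1500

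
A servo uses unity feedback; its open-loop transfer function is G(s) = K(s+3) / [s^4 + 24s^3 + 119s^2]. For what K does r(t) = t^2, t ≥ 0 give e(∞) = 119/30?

20

The denominator has no term below 119s^2 — 2 poles at s=0, type 2.
K_a = lim_{s→0} s^2·G(s) = K·3 / 119 = (3/119)·K.
e_ss = 2/K_a = 119/30 ⇒ K_a = 60/119 ⇒ K = (60/119)/(3/119) = 20.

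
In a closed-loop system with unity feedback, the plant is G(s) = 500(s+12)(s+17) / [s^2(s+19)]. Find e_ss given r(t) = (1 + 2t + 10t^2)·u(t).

The open loop has two poles at the origin → type 2 system. Treating each term separately:
  • 1: tracked with zero error.
  • 2t: tracked with zero error.
  • 10t^2: e_ss = 20/K_a with K_a=102000/19 → 19/5100.
Total e_ss = 19/5100.

19/5100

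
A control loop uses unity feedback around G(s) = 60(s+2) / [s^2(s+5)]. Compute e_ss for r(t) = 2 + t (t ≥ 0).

G(s) has two factors of s in the denominator, so the system is type 2. Taking each input component in turn:
  • 2: tracked with zero error.
  • t: tracked with zero error.
Total e_ss = 0.

0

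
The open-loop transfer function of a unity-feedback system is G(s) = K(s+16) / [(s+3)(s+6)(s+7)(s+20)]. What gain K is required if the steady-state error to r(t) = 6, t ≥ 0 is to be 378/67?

10

System type = 0 (no poles at s=0).
K_p = lim_{s→0} G(s) = K·16 / (3·6·7·20) = (2/315)·K.
e_ss = 6/(1 + K_p) = 378/67 ⇒ 1 + (2/315)·K = 67/63 ⇒ K = 10.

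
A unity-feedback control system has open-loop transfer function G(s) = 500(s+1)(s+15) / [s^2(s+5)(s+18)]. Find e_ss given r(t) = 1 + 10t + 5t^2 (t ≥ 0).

System type = 2 (two poles at s=0). Taking each input component in turn:
  • 1: tracked with zero error.
  • 10t: tracked with zero error.
  • 5t^2: e_ss = 10/K_a with K_a=250/3 → 0.12.
Total e_ss = 0.12.

0.12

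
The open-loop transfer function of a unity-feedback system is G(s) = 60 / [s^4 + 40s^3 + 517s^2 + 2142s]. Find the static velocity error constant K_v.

The denominator has no term below 2142s — 1 pole at s=0, type 1.
K_v = lim_{s→0} s·G(s) = 60 / 2142 = 10/357.

10/357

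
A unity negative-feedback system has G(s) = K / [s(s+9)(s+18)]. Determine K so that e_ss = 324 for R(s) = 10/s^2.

G(s) has one factor of s in the denominator, so the system is type 1.
K_v = lim_{s→0} s·G(s) = K / (9·18) = (1/162)·K.
e_ss = 10/K_v = 324 ⇒ K_v = 5/162 ⇒ K = (5/162)/(1/162) = 5.

5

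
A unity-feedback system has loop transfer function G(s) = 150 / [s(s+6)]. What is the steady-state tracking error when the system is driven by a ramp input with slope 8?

0.32

The open loop has one pole at the origin → type 1 system.
K_v = lim_{s→0} s·G(s) = 150 / (6) = 25.
e_ss = 8/K_v = 8/25 = 0.32.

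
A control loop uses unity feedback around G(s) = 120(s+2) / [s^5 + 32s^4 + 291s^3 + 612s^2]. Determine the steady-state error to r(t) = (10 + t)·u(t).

0

Lowest-order denominator term is 612s^2, so the open loop has 2 poles at the origin → type 2 system. Taking each input component in turn:
  • 10: tracked with zero error.
  • t: tracked with zero error.
Total e_ss = 0.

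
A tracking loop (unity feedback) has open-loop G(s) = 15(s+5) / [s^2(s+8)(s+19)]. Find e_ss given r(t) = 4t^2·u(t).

1216/75

System type = 2 (two poles at s=0).
K_a = lim_{s→0} s^2·G(s) = 15·5 / (8·19) = 75/152.
r(t) = 4t^2 gives R(s) = 8/s^3.
e_ss = 8/K_a = 8/(75/152) = 1216/75.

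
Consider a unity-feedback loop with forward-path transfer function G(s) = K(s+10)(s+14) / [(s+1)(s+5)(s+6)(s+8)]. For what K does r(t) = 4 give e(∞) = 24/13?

No free integrators in G(s): this is a type 0 system.
K_p = lim_{s→0} G(s) = K·10·14 / (1·5·6·8) = (7/12)·K.
e_ss = 4/(1 + K_p) = 24/13 ⇒ 1 + (7/12)·K = 13/6 ⇒ K = 2.

2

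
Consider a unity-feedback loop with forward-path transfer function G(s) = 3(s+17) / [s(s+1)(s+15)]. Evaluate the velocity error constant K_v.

3.4

The open loop has one pole at the origin → type 1 system.
K_v = lim_{s→0} s·G(s) = 3·17 / (1·15) = 3.4.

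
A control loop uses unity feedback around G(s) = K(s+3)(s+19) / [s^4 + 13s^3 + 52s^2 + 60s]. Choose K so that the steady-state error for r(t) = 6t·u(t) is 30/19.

Lowest-order denominator term is 60s, so the open loop has 1 pole at the origin → type 1 system.
K_v = lim_{s→0} s·G(s) = K·3·19 / 60 = 0.95·K.
e_ss = 6/K_v = 30/19 ⇒ K_v = 3.8 ⇒ K = 3.8/0.95 = 4.

4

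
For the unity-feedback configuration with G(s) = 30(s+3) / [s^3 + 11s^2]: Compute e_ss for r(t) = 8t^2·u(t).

Lowest-order denominator term is 11s^2, so the open loop has 2 poles at the origin → type 2 system.
K_a = lim_{s→0} s^2·G(s) = 30·3 / 11 = 90/11.
r(t) = 8t^2 gives R(s) = 16/s^3.
e_ss = 16/K_a = 16/(90/11) = 88/45.

88/45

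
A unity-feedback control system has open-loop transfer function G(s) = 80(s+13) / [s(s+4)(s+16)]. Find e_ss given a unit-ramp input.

4/65

G(s) has one factor of s in the denominator, so the system is type 1.
K_v = lim_{s→0} s·G(s) = 80·13 / (4·16) = 16.25.
e_ss = 1/K_v = 1/16.25 = 4/65.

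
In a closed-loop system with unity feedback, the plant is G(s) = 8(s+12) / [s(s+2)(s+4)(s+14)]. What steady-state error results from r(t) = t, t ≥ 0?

System type = 1 (one pole at s=0).
K_v = lim_{s→0} s·G(s) = 8·12 / (2·4·14) = 6/7.
e_ss = 1/K_v = 1/(6/7) = 7/6.

7/6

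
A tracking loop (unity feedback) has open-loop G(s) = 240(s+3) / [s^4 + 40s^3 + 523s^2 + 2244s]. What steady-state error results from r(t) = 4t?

187/15

The denominator has no term below 2244s — 1 pole at s=0, type 1.
K_v = lim_{s→0} s·G(s) = 240·3 / 2244 = 60/187.
e_ss = 4/K_v = 4/(60/187) = 187/15.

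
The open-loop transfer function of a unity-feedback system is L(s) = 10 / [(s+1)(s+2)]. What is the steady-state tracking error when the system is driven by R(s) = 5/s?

5/6

The open loop has no poles at the origin → type 0 system.
K_p = lim_{s→0} L(s) = 10 / (1·2) = 5.
e_ss = 5/(1 + K_p) = 5/6.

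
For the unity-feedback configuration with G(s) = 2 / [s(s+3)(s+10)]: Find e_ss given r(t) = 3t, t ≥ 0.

The open loop has one pole at the origin → type 1 system.
K_v = lim_{s→0} s·G(s) = 2 / (3·10) = 1/15.
e_ss = 3/K_v = 3/(1/15) = 45.

45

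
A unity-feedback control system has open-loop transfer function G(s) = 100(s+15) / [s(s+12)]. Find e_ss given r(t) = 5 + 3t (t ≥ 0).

0.024

The open loop has one pole at the origin → type 1 system. Taking each input component in turn:
  • 5: tracked with zero error.
  • 3t: e_ss = 3/K_v with K_v=125 → 0.024.
Total e_ss = 0.024.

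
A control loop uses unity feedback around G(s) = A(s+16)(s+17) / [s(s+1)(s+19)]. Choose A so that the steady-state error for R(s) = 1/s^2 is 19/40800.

One free integrator in G(s): this is a type 1 system.
K_v = lim_{s→0} s·G(s) = A·16·17 / (1·19) = (272/19)·A.
e_ss = 1/K_v = 19/40800 ⇒ K_v = 40800/19 ⇒ A = (40800/19)/(272/19) = 150.

150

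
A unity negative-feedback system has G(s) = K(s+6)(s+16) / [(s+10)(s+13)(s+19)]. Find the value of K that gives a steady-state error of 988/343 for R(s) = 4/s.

10

G(s) has no factors of s in the denominator, so the system is type 0.
K_p = lim_{s→0} G(s) = K·6·16 / (10·13·19) = (48/1235)·K.
e_ss = 4/(1 + K_p) = 988/343 ⇒ 1 + (48/1235)·K = 343/247 ⇒ K = 10.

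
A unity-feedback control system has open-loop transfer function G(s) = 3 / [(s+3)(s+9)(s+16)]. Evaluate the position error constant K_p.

The open loop has no poles at the origin → type 0 system.
K_p = lim_{s→0} G(s) = 3 / (3·9·16) = 1/144.

1/144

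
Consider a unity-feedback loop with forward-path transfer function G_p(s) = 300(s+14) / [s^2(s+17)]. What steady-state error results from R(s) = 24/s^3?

G_p(s) has two factors of s in the denominator, so the system is type 2.
K_a = lim_{s→0} s^2·G_p(s) = 300·14 / (17) = 4200/17.
r(t) = 12t^2 gives R(s) = 24/s^3.
e_ss = 24/K_a = 24/(4200/17) = 17/175.

17/175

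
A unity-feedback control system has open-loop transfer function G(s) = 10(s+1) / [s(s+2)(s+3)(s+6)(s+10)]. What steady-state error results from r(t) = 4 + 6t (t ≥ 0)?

One free integrator in G(s): this is a type 1 system. By superposition:
  • 4: tracked with zero error.
  • 6t: e_ss = 6/K_v with K_v=1/36 → 216.
Total e_ss = 216.

216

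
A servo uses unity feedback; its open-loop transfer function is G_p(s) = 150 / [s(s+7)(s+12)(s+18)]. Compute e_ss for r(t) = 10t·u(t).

100.8

G_p(s) has one factor of s in the denominator, so the system is type 1.
K_v = lim_{s→0} s·G_p(s) = 150 / (7·12·18) = 25/252.
e_ss = 10/K_v = 10/(25/252) = 100.8.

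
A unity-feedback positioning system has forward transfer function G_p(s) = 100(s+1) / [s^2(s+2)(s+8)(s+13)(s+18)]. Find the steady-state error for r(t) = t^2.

Two free integrators in G_p(s): this is a type 2 system.
K_a = lim_{s→0} s^2·G_p(s) = 100·1 / (2·8·13·18) = 25/936.
r(t) = t^2 gives R(s) = 2/s^3.
e_ss = 2/K_a = 2/(25/936) = 74.88.

74.88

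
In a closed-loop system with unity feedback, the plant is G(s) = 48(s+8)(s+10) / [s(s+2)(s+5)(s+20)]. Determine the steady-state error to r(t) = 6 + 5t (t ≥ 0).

25/96

System type = 1 (one pole at s=0). By superposition:
  • 6: tracked with zero error.
  • 5t: e_ss = 5/K_v with K_v=19.2 → 25/96.
Total e_ss = 25/96.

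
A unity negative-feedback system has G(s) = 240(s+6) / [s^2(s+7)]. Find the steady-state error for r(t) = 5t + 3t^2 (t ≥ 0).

7/240

G(s) has two factors of s in the denominator, so the system is type 2. By superposition:
  • 5t: tracked with zero error.
  • 3t^2: e_ss = 6/K_a with K_a=1440/7 → 7/240.
Total e_ss = 7/240.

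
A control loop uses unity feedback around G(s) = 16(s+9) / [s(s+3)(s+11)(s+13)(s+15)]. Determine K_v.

G(s) has one factor of s in the denominator, so the system is type 1.
K_v = lim_{s→0} s·G(s) = 16·9 / (3·11·13·15) = 16/715.

16/715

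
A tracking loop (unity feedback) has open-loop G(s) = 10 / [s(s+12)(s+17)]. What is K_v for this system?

5/102

One free integrator in G(s): this is a type 1 system.
K_v = lim_{s→0} s·G(s) = 10 / (12·17) = 5/102.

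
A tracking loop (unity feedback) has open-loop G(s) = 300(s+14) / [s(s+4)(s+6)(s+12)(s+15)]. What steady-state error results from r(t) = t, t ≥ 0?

36/35

G(s) has one factor of s in the denominator, so the system is type 1.
K_v = lim_{s→0} s·G(s) = 300·14 / (4·6·12·15) = 35/36.
e_ss = 1/K_v = 1/(35/36) = 36/35.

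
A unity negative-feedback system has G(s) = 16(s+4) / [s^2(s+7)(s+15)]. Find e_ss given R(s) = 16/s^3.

26.25

System type = 2 (two poles at s=0).
K_a = lim_{s→0} s^2·G(s) = 16·4 / (7·15) = 64/105.
r(t) = 8t^2 gives R(s) = 16/s^3.
e_ss = 16/K_a = 16/(64/105) = 26.25.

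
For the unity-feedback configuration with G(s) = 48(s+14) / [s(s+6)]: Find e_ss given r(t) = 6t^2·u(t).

infinity

The open loop has one pole at the origin → type 1 system.
For a type-1 system K_a = 0, so e_ss to a parabolic input is unbounded.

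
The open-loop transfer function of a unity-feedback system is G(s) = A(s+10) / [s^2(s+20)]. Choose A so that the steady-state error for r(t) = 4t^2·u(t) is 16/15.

15

G(s) has two factors of s in the denominator, so the system is type 2.
K_a = lim_{s→0} s^2·G(s) = A·10 / (20) = 0.5·A.
e_ss = 8/K_a = 16/15 ⇒ K_a = 7.5 ⇒ A = 7.5/0.5 = 15.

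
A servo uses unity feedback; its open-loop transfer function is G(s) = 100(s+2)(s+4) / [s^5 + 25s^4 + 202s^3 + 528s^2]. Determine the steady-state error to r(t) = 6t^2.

7.92

Factoring s^2 from the denominator leaves a polynomial with constant term 528, so the system is type 2.
K_a = lim_{s→0} s^2·G(s) = 100·2·4 / 528 = 50/33.
r(t) = 6t^2 gives R(s) = 12/s^3.
e_ss = 12/K_a = 12/(50/33) = 7.92.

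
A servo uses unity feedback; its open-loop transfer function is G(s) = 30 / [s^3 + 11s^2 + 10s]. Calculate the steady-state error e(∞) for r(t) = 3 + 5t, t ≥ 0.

5/3

Lowest-order denominator term is 10s, so the open loop has 1 pole at the origin → type 1 system. Treating each term separately:
  • 3: tracked with zero error.
  • 5t: e_ss = 5/K_v with K_v=3 → 5/3.
Total e_ss = 5/3.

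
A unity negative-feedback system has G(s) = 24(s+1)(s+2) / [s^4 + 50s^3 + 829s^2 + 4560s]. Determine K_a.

0

Lowest-order denominator term is 4560s, so the open loop has 1 pole at the origin → type 1 system.
K_a = lim_{s→0} s^2·G(s) = 0 (the extra factor of s kills the finite limit).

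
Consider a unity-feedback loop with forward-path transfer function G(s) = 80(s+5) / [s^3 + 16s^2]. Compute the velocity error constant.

K_v = lim_{s→0} s·G(s); with 2 poles at the origin the limit diverges, so K_v = ∞.

infinity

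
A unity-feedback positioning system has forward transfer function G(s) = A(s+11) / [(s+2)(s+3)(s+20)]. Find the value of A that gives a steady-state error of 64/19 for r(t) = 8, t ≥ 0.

15

G(s) has no factors of s in the denominator, so the system is type 0.
K_p = lim_{s→0} G(s) = A·11 / (2·3·20) = (11/120)·A.
e_ss = 8/(1 + K_p) = 64/19 ⇒ 1 + (11/120)·A = 2.375 ⇒ A = 15.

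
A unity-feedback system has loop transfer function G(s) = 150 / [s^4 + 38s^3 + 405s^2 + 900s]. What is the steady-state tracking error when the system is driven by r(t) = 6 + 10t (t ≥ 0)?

60

Lowest-order denominator term is 900s, so the open loop has 1 pole at the origin → type 1 system. Taking each input component in turn:
  • 6: tracked with zero error.
  • 10t: e_ss = 10/K_v with K_v=1/6 → 60.
Total e_ss = 60.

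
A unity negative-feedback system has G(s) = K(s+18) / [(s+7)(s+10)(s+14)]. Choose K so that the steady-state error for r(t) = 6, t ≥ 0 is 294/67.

20

No free integrators in G(s): this is a type 0 system.
K_p = lim_{s→0} G(s) = K·18 / (7·10·14) = (9/490)·K.
e_ss = 6/(1 + K_p) = 294/67 ⇒ 1 + (9/490)·K = 67/49 ⇒ K = 20.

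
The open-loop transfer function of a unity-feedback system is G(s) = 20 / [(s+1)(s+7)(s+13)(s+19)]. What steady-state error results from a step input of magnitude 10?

17290/1749

System type = 0 (no poles at s=0).
K_p = lim_{s→0} G(s) = 20 / (1·7·13·19) = 20/1729.
e_ss = 10/(1 + K_p) = 10/(1749/1729) = 17290/1749.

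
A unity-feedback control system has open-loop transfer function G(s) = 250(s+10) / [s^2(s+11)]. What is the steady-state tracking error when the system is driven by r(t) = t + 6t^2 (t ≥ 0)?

System type = 2 (two poles at s=0). By superposition:
  • t: tracked with zero error.
  • 6t^2: e_ss = 12/K_a with K_a=2500/11 → 0.0528.
Total e_ss = 0.0528.

0.0528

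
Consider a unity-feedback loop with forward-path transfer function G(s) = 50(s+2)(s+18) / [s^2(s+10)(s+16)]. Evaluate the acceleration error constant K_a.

11.25

System type = 2 (two poles at s=0).
K_a = lim_{s→0} s^2·G(s) = 50·2·18 / (10·16) = 11.25.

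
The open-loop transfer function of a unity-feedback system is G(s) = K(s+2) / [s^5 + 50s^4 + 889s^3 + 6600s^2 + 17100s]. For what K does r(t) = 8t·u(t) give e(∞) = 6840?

10

Lowest-order denominator term is 17100s, so the open loop has 1 pole at the origin → type 1 system.
K_v = lim_{s→0} s·G(s) = K·2 / 17100 = (1/8550)·K.
e_ss = 8/K_v = 6840 ⇒ K_v = 1/855 ⇒ K = (1/855)/(1/8550) = 10.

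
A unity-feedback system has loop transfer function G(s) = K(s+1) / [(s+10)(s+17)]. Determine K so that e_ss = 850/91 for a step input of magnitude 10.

12

System type = 0 (no poles at s=0).
K_p = lim_{s→0} G(s) = K·1 / (10·17) = (1/170)·K.
e_ss = 10/(1 + K_p) = 850/91 ⇒ 1 + (1/170)·K = 91/85 ⇒ K = 12.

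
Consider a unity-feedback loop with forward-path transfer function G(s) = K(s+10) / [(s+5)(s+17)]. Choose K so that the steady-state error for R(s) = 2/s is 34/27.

5

System type = 0 (no poles at s=0).
K_p = lim_{s→0} G(s) = K·10 / (5·17) = (2/17)·K.
e_ss = 2/(1 + K_p) = 34/27 ⇒ 1 + (2/17)·K = 27/17 ⇒ K = 5.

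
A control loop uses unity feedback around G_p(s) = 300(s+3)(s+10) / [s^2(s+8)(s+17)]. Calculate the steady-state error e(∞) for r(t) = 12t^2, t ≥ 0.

The open loop has two poles at the origin → type 2 system.
K_a = lim_{s→0} s^2·G_p(s) = 300·3·10 / (8·17) = 1125/17.
r(t) = 12t^2 gives R(s) = 24/s^3.
e_ss = 24/K_a = 24/(1125/17) = 136/375.

136/375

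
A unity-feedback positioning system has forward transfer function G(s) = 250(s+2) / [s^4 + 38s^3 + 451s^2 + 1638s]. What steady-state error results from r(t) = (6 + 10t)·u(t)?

32.76

Factoring s from the denominator leaves a polynomial with constant term 1638, so the system is type 1. Taking each input component in turn:
  • 6: tracked with zero error.
  • 10t: e_ss = 10/K_v with K_v=250/819 → 32.76.
Total e_ss = 32.76.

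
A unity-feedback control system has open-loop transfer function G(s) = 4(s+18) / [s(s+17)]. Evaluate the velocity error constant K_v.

72/17

G(s) has one factor of s in the denominator, so the system is type 1.
K_v = lim_{s→0} s·G(s) = 4·18 / (17) = 72/17.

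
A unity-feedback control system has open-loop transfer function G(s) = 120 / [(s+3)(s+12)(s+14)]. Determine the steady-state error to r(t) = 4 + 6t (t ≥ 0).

G(s) has no factors of s in the denominator, so the system is type 0. Taking each input component in turn:
  • 4: e_ss = 4/(1+K_p) with K_p=5/21 → 42/13.
  • 6t: a type-0 system cannot track it, e_ss → ∞.
The unbounded component dominates.

infinity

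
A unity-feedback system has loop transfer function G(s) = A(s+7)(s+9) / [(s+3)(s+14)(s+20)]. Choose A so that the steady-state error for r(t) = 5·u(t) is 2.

The open loop has no poles at the origin → type 0 system.
K_p = lim_{s→0} G(s) = A·7·9 / (3·14·20) = 0.075·A.
e_ss = 5/(1 + K_p) = 2 ⇒ 1 + 0.075·A = 2.5 ⇒ A = 20.

20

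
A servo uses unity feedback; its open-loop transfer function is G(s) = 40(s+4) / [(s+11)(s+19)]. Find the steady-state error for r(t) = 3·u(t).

209/123

G(s) has no factors of s in the denominator, so the system is type 0.
K_p = lim_{s→0} G(s) = 40·4 / (11·19) = 160/209.
e_ss = 3/(1 + K_p) = 3/(369/209) = 209/123.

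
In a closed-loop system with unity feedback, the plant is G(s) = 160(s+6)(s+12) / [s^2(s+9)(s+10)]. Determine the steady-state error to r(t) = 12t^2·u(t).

0.1875

Two free integrators in G(s): this is a type 2 system.
K_a = lim_{s→0} s^2·G(s) = 160·6·12 / (9·10) = 128.
r(t) = 12t^2 gives R(s) = 24/s^3.
e_ss = 24/K_a = 24/128 = 0.1875.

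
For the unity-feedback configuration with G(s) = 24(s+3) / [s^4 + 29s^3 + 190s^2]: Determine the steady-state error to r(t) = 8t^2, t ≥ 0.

Factoring s^2 from the denominator leaves a polynomial with constant term 190, so the system is type 2.
K_a = lim_{s→0} s^2·G(s) = 24·3 / 190 = 36/95.
r(t) = 8t^2 gives R(s) = 16/s^3.
e_ss = 16/K_a = 16/(36/95) = 380/9.

380/9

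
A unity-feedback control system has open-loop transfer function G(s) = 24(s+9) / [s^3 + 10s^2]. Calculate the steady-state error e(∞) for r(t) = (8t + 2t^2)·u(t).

5/27

Lowest-order denominator term is 10s^2, so the open loop has 2 poles at the origin → type 2 system. Treating each term separately:
  • 8t: tracked with zero error.
  • 2t^2: e_ss = 4/K_a with K_a=21.6 → 5/27.
Total e_ss = 5/27.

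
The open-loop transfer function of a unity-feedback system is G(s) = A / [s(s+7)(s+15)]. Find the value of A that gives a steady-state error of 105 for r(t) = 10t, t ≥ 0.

The open loop has one pole at the origin → type 1 system.
K_v = lim_{s→0} s·G(s) = A / (7·15) = (1/105)·A.
e_ss = 10/K_v = 105 ⇒ K_v = 2/21 ⇒ A = (2/21)/(1/105) = 10.

10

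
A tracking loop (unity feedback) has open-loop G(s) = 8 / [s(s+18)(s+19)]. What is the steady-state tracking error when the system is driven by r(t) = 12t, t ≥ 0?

513

The open loop has one pole at the origin → type 1 system.
K_v = lim_{s→0} s·G(s) = 8 / (18·19) = 4/171.
e_ss = 12/K_v = 12/(4/171) = 513.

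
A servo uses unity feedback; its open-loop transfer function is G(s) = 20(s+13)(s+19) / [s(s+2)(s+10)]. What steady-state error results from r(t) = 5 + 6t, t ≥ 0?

System type = 1 (one pole at s=0). By superposition:
  • 5: tracked with zero error.
  • 6t: e_ss = 6/K_v with K_v=247 → 6/247.
Total e_ss = 6/247.

6/247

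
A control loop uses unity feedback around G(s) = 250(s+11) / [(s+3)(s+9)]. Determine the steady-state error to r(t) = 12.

324/2777

No free integrators in G(s): this is a type 0 system.
K_p = lim_{s→0} G(s) = 250·11 / (3·9) = 2750/27.
e_ss = 12/(1 + K_p) = 12/(2777/27) = 324/2777.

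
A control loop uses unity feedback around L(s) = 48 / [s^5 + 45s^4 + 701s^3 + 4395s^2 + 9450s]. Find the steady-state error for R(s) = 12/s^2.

Lowest-order denominator term is 9450s, so the open loop has 1 pole at the origin → type 1 system.
K_v = lim_{s→0} s·L(s) = 48 / 9450 = 8/1575.
e_ss = 12/K_v = 12/(8/1575) = 2362.5.

2362.5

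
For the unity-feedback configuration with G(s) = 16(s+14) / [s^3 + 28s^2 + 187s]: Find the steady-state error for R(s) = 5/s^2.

Lowest-order denominator term is 187s, so the open loop has 1 pole at the origin → type 1 system.
K_v = lim_{s→0} s·G(s) = 16·14 / 187 = 224/187.
e_ss = 5/K_v = 5/(224/187) = 935/224.

935/224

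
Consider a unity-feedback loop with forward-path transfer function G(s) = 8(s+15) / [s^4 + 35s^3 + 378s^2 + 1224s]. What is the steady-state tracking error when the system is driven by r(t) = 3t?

30.6

The denominator has no term below 1224s — 1 pole at s=0, type 1.
K_v = lim_{s→0} s·G(s) = 8·15 / 1224 = 5/51.
e_ss = 3/K_v = 3/(5/51) = 30.6.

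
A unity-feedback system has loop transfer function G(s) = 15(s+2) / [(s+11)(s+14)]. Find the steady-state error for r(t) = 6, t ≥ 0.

System type = 0 (no poles at s=0).
K_p = lim_{s→0} G(s) = 15·2 / (11·14) = 15/77.
e_ss = 6/(1 + K_p) = 6/(92/77) = 231/46.

231/46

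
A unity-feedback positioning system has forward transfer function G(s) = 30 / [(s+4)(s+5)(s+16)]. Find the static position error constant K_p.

3/32

No free integrators in G(s): this is a type 0 system.
K_p = lim_{s→0} G(s) = 30 / (4·5·16) = 3/32.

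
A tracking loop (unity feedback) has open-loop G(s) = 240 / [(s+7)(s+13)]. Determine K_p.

240/91

The open loop has no poles at the origin → type 0 system.
K_p = lim_{s→0} G(s) = 240 / (7·13) = 240/91.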